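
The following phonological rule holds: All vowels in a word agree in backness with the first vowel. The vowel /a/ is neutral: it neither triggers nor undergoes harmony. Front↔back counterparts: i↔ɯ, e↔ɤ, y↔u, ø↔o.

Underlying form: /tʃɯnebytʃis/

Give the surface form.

/e/ harmonizes with /ɯ/ ([+back]) → [ɤ]
/y/ harmonizes with /ɯ/ ([+back]) → [u]
/i/ harmonizes with /ɯ/ ([+back]) → [ɯ]

[tʃɯnɤbutʃɯs]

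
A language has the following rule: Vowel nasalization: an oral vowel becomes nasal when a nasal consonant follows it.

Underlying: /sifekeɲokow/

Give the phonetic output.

/e/ before nasal /ɲ/ → [ẽ]

[sifekẽɲokow]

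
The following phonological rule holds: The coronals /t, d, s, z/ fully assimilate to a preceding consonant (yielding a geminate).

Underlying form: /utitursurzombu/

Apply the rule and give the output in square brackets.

[utiturrurrombu]

/s/ after /r/ → [r] (total assimilation)
/z/ after /r/ → [r] (total assimilation)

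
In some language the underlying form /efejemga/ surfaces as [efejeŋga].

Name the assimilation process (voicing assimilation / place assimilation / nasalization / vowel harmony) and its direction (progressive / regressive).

place assimilation, regressive

/m/→[ŋ].
Each target copies a feature from the following segment, so the direction is regressive.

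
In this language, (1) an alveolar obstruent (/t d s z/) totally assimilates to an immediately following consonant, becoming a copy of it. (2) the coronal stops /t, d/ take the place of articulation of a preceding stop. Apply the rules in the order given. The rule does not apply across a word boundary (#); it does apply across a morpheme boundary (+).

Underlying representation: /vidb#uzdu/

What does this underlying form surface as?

Rule 1: /d/ before /b/ → [b] (total assimilation)
Rule 1: /z/ before /d/ → [d] (total assimilation)
After rule 1: vibb#uddu
Rule 2: no segment meets the rule's conditions; no change.

[vibb#uddu]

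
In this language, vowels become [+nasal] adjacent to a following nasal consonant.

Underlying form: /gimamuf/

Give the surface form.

[gĩmãmuf]

/i/ before nasal /m/ → [ĩ]
/a/ before nasal /m/ → [ã]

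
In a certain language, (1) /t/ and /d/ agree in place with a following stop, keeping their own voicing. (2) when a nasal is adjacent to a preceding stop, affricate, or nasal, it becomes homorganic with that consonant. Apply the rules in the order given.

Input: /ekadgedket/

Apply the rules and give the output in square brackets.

[ekaggegket]

Rule 1: /d/ before /g/ (velar) → [g]
Rule 1: /d/ before /k/ (velar) → [g]
After rule 1: ekaggegket
Rule 2: no segment meets the rule's conditions; no change.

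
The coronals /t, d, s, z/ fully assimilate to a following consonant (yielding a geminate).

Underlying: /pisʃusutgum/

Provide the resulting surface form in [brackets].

/s/ before /ʃ/ → [ʃ] (total assimilation)
/t/ before /g/ → [g] (total assimilation)

[piʃʃusuggum]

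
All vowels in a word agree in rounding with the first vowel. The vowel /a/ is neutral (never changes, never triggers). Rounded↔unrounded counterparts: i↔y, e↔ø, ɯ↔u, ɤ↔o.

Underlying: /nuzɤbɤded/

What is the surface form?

[nuzobodød]

/ɤ/ harmonizes with /u/ ([+round]) → [o]
/ɤ/ harmonizes with /u/ ([+round]) → [o]
/e/ harmonizes with /u/ ([+round]) → [ø]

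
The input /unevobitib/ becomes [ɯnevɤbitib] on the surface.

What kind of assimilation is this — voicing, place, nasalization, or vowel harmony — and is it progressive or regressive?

vowel harmony, regressive

/u/→[ɯ] /o/→[ɤ].
Vowels agree with the last vowel, so the harmony is regressive.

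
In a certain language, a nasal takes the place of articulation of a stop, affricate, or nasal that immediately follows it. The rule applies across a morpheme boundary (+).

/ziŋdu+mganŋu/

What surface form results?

/ŋ/ before /d/ (alveolar) → [n]
/m/ before /g/ (velar) → [ŋ]
/n/ before /ŋ/ (velar) → [ŋ]

[zindu+ŋgaŋŋu]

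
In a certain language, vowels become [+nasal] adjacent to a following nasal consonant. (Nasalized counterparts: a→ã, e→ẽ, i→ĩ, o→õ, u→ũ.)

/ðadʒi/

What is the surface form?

[ðadʒi]

no segment meets the rule's conditions; no change.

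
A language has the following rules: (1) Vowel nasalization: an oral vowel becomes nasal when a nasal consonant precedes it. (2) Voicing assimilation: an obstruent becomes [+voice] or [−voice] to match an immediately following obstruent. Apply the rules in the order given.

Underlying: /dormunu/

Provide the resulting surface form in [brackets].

[dormũnũ]

Rule 1: /u/ after nasal /m/ → [ũ]
Rule 1: /u/ after nasal /n/ → [ũ]
After rule 1: dormũnũ
Rule 2: no segment meets the rule's conditions; no change.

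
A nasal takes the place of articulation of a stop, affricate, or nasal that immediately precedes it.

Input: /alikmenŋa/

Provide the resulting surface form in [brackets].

[alikŋenna]

/m/ after /k/ (velar) → [ŋ]
/ŋ/ after /n/ (alveolar) → [n]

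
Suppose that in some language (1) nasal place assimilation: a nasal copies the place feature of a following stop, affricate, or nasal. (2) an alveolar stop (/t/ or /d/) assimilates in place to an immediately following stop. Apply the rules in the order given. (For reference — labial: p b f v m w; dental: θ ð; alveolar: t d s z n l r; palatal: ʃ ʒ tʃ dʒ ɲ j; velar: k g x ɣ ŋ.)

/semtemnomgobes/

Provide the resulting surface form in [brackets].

[sentennoŋgobes]

Rule 1: /m/ before /t/ (alveolar) → [n]
Rule 1: /m/ before /n/ (alveolar) → [n]
Rule 1: /m/ before /g/ (velar) → [ŋ]
After rule 1: sentennoŋgobes
Rule 2: no segment meets the rule's conditions; no change.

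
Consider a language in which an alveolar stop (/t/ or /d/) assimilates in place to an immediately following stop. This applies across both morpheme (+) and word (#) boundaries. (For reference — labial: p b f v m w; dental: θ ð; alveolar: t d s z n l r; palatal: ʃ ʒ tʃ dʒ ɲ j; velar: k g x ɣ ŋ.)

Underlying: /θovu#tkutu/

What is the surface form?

[θovu#kkutu]

/t/ before /k/ (velar) → [k]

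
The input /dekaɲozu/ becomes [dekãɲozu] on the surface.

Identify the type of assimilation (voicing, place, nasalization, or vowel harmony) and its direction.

/a/→[ã].
Each target copies a feature from the following segment, so the direction is regressive.

nasalization, regressive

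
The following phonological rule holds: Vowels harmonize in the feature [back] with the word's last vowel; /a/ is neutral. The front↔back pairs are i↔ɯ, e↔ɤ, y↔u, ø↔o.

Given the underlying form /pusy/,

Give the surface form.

[pysy]

/u/ harmonizes with /y/ ([-back]) → [y]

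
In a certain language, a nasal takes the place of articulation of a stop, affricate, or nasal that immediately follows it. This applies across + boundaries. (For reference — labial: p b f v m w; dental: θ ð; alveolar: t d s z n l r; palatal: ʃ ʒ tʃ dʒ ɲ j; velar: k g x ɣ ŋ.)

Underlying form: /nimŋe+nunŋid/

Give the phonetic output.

[niŋŋe+nuŋŋid]

/m/ before /ŋ/ (velar) → [ŋ]
/n/ before /ŋ/ (velar) → [ŋ]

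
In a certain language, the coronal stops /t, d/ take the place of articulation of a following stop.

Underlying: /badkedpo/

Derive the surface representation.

/d/ before /k/ (velar) → [g]
/d/ before /p/ (labial) → [b]

[bagkebpo]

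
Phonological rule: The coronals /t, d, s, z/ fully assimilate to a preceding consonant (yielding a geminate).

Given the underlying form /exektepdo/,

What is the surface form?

[exekkeppo]

/t/ after /k/ → [k] (total assimilation)
/d/ after /p/ → [p] (total assimilation)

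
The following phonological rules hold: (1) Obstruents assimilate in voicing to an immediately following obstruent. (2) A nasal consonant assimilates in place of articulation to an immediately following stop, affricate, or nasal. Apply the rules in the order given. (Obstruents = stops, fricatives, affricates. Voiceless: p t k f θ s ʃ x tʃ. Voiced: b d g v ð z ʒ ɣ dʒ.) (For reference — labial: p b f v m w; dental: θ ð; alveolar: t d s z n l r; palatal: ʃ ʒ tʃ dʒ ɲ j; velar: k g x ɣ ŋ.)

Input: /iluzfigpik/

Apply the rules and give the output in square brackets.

[ilusfikpik]

Rule 1: /z/ before /f/ (voiceless) → [s]
Rule 1: /g/ before /p/ (voiceless) → [k]
After rule 1: ilusfikpik
Rule 2: no segment meets the rule's conditions; no change.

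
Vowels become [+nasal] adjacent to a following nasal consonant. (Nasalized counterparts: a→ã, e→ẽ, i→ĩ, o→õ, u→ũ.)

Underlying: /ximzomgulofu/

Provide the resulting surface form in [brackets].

[xĩmzõmgulofu]

/i/ before nasal /m/ → [ĩ]
/o/ before nasal /m/ → [õ]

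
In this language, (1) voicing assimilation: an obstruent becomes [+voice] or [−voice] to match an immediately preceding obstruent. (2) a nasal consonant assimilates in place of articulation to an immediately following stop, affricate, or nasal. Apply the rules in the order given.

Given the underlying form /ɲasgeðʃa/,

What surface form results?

Rule 1: /g/ after /s/ (voiceless) → [k]
Rule 1: /ʃ/ after /ð/ (voiced) → [ʒ]
After rule 1: ɲaskeðʒa
Rule 2: no segment meets the rule's conditions; no change.

[ɲaskeðʒa]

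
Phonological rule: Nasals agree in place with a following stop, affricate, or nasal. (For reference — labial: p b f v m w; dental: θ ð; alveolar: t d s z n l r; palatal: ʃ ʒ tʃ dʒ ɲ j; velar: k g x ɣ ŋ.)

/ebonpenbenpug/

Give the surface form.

[ebompembempug]

/n/ before /p/ (labial) → [m]
/n/ before /b/ (labial) → [m]
/n/ before /p/ (labial) → [m]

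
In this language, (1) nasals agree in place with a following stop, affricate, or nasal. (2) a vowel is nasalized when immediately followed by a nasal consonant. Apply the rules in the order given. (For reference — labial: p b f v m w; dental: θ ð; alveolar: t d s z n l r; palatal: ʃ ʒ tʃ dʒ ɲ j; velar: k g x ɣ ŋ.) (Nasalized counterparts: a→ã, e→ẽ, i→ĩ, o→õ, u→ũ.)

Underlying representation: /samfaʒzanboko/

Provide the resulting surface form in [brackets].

[sãmfaʒzãmboko]

Rule 1: /n/ before /b/ (labial) → [m]
After rule 1: samfaʒzamboko
Rule 2: /a/ before nasal /m/ → [ã]
Rule 2: /a/ before nasal /m/ → [ã]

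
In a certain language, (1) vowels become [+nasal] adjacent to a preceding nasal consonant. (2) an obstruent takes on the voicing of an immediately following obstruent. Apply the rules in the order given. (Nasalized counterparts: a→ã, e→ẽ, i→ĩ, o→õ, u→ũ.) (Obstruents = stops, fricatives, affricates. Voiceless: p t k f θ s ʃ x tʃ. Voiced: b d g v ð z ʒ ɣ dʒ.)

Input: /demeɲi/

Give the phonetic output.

[demẽɲĩ]

Rule 1: /e/ after nasal /m/ → [ẽ]
Rule 1: /i/ after nasal /ɲ/ → [ĩ]
After rule 1: demẽɲĩ
Rule 2: no segment meets the rule's conditions; no change.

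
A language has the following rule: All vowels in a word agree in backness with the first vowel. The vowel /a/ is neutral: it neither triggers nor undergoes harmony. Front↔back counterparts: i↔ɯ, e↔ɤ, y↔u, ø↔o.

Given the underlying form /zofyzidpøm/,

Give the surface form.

[zofuzɯdpom]

/y/ harmonizes with /o/ ([+back]) → [u]
/i/ harmonizes with /o/ ([+back]) → [ɯ]
/ø/ harmonizes with /o/ ([+back]) → [o]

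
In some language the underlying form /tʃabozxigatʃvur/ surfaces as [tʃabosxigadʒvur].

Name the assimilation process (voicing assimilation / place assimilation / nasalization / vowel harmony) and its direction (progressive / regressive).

/z/→[s] /tʃ/→[dʒ].
Each target copies a feature from the following segment, so the direction is regressive.

voicing assimilation, regressive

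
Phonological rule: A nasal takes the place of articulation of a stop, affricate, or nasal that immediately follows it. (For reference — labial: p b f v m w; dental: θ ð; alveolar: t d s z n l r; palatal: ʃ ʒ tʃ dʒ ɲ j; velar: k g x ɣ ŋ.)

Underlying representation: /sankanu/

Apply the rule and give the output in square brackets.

[saŋkanu]

/n/ before /k/ (velar) → [ŋ]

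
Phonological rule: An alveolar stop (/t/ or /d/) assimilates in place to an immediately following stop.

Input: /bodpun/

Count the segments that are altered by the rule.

1

/d/ before /p/ (labial) → [b]
1 segment changes.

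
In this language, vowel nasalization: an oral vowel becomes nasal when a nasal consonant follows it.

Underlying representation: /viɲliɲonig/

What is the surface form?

/i/ before nasal /ɲ/ → [ĩ]
/i/ before nasal /ɲ/ → [ĩ]
/o/ before nasal /n/ → [õ]

[vĩɲlĩɲõnig]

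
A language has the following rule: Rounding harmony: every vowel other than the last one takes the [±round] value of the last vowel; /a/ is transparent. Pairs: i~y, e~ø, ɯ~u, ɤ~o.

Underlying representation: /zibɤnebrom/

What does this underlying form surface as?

/i/ harmonizes with /o/ ([+round]) → [y]
/ɤ/ harmonizes with /o/ ([+round]) → [o]
/e/ harmonizes with /o/ ([+round]) → [ø]

[zybonøbrom]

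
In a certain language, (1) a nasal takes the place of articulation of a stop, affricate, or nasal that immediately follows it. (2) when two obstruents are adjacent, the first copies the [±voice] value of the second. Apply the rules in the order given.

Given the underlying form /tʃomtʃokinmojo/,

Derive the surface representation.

[tʃoɲtʃokimmojo]

Rule 1: /m/ before /tʃ/ (palatal) → [ɲ]
Rule 1: /n/ before /m/ (labial) → [m]
After rule 1: tʃoɲtʃokimmojo
Rule 2: no segment meets the rule's conditions; no change.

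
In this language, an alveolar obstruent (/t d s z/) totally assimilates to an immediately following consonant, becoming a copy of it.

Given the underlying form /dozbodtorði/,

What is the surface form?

[dobbottorði]

/z/ before /b/ → [b] (total assimilation)
/d/ before /t/ → [t] (total assimilation)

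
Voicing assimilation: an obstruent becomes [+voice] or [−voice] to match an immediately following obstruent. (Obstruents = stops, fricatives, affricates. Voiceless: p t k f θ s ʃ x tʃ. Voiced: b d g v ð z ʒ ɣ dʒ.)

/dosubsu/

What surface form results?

[dosupsu]

/b/ before /s/ (voiceless) → [p]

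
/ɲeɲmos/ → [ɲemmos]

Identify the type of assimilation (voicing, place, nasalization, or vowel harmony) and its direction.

/ɲ/→[m].
Each target copies a feature from the following segment, so the direction is regressive.

place assimilation, regressive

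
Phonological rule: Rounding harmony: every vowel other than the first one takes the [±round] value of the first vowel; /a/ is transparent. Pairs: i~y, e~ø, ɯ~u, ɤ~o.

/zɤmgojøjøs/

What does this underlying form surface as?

/o/ harmonizes with /ɤ/ ([-round]) → [ɤ]
/ø/ harmonizes with /ɤ/ ([-round]) → [e]
/ø/ harmonizes with /ɤ/ ([-round]) → [e]

[zɤmgɤjejes]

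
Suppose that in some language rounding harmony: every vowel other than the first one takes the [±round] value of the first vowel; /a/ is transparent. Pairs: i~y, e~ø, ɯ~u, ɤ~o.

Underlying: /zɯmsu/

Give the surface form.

/u/ harmonizes with /ɯ/ ([-round]) → [ɯ]

[zɯmsɯ]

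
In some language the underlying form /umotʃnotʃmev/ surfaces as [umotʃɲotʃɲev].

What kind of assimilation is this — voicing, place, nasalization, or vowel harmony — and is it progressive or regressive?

/n/→[ɲ] /m/→[ɲ].
Each target copies a feature from the preceding segment, so the direction is progressive.

place assimilation, progressive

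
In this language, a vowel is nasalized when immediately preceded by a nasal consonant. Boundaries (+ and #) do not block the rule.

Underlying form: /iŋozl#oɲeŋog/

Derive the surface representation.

[iŋõzl#oɲẽŋõg]

/o/ after nasal /ŋ/ → [õ]
/e/ after nasal /ɲ/ → [ẽ]
/o/ after nasal /ŋ/ → [õ]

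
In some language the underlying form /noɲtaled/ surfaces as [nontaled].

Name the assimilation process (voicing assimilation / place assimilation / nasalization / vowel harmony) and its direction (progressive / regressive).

/ɲ/→[n].
Each target copies a feature from the following segment, so the direction is regressive.

place assimilation, regressive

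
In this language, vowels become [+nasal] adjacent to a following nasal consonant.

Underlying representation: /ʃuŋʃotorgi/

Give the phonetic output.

[ʃũŋʃotorgi]

/u/ before nasal /ŋ/ → [ũ]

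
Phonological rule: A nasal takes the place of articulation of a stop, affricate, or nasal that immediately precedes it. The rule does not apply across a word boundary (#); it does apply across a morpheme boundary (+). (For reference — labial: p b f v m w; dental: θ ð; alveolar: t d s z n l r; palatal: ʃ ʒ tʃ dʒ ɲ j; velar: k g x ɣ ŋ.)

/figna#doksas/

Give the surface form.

[figŋa#doksas]

/n/ after /g/ (velar) → [ŋ]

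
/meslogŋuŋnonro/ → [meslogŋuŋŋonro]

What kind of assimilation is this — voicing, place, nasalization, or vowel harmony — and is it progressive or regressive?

/n/→[ŋ].
Each target copies a feature from the preceding segment, so the direction is progressive.

place assimilation, progressive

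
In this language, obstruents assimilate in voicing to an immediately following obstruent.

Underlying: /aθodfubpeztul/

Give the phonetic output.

/d/ before /f/ (voiceless) → [t]
/b/ before /p/ (voiceless) → [p]
/z/ before /t/ (voiceless) → [s]

[aθotfuppestul]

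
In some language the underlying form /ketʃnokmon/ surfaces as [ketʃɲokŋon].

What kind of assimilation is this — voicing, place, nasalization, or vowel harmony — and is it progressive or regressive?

/n/→[ɲ] /m/→[ŋ].
Each target copies a feature from the preceding segment, so the direction is progressive.

place assimilation, progressive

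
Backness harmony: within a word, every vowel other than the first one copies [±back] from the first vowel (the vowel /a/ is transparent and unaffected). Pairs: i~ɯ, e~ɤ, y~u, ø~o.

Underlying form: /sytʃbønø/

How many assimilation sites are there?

0

No segment meets the rule's conditions.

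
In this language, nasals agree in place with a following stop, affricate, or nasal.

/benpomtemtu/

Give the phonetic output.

[bempontentu]

/n/ before /p/ (labial) → [m]
/m/ before /t/ (alveolar) → [n]
/m/ before /t/ (alveolar) → [n]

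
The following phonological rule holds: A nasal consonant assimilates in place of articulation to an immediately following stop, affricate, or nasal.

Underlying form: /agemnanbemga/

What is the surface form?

[agennambeŋga]

/m/ before /n/ (alveolar) → [n]
/n/ before /b/ (labial) → [m]
/m/ before /g/ (velar) → [ŋ]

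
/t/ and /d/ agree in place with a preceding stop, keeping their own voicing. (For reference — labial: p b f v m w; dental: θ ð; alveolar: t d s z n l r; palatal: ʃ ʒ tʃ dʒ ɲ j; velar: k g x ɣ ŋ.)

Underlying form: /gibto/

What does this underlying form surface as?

[gibpo]

/t/ after /b/ (labial) → [p]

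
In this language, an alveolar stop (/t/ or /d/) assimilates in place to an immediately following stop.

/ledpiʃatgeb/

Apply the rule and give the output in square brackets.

[lebpiʃakgeb]

/d/ before /p/ (labial) → [b]
/t/ before /g/ (velar) → [k]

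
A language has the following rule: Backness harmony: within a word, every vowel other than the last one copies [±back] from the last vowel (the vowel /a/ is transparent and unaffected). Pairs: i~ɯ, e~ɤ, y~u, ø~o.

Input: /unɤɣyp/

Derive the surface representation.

/u/ harmonizes with /y/ ([-back]) → [y]
/ɤ/ harmonizes with /y/ ([-back]) → [e]

[yneɣyp]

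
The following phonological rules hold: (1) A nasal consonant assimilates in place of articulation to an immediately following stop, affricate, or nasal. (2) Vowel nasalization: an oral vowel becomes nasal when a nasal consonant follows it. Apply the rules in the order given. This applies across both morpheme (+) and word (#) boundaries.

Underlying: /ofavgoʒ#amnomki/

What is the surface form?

Rule 1: /m/ before /n/ (alveolar) → [n]
Rule 1: /m/ before /k/ (velar) → [ŋ]
After rule 1: ofavgoʒ#annoŋki
Rule 2: /a/ before nasal /n/ → [ã]
Rule 2: /o/ before nasal /ŋ/ → [õ]

[ofavgoʒ#ãnnõŋki]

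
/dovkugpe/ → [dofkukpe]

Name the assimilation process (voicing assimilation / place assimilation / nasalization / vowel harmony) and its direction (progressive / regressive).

/v/→[f] /g/→[k].
Each target copies a feature from the following segment, so the direction is regressive.

voicing assimilation, regressive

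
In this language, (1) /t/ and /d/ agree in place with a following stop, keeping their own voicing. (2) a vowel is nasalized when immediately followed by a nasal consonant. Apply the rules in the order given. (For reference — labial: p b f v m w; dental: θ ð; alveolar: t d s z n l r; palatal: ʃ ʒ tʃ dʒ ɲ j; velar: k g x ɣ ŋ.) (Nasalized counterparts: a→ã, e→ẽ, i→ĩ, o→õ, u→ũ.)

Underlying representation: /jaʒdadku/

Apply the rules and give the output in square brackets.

Rule 1: /d/ before /k/ (velar) → [g]
After rule 1: jaʒdagku
Rule 2: no segment meets the rule's conditions; no change.

[jaʒdagku]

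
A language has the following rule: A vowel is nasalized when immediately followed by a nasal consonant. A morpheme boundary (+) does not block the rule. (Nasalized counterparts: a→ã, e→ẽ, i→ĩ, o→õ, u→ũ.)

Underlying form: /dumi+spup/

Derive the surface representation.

[dũmi+spup]

/u/ before nasal /m/ → [ũ]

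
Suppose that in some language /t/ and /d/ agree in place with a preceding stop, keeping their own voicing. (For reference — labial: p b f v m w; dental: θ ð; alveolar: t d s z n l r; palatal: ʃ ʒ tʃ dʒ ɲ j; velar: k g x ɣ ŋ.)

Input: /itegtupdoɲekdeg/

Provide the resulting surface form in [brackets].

[itegkupboɲekgeg]

/t/ after /g/ (velar) → [k]
/d/ after /p/ (labial) → [b]
/d/ after /k/ (velar) → [g]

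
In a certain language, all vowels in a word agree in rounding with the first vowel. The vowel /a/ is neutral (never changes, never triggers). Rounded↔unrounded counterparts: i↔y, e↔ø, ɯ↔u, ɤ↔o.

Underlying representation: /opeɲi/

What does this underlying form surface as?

[opøɲy]

/e/ harmonizes with /o/ ([+round]) → [ø]
/i/ harmonizes with /o/ ([+round]) → [y]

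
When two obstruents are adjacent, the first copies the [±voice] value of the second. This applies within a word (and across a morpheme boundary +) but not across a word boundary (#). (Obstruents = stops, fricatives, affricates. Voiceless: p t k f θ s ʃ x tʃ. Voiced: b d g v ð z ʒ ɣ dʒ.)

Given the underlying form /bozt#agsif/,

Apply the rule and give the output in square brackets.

/z/ before /t/ (voiceless) → [s]
/g/ before /s/ (voiceless) → [k]

[bost#aksif]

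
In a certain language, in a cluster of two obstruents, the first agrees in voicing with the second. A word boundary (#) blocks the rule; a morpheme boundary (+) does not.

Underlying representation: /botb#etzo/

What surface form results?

[bodb#edzo]

/t/ before /b/ (voiced) → [d]
/t/ before /z/ (voiced) → [d]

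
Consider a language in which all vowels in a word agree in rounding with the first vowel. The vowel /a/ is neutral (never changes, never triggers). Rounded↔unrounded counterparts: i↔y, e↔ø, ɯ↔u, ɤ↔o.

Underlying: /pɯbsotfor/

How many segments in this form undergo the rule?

2

/o/ harmonizes with /ɯ/ ([-round]) → [ɤ]
/o/ harmonizes with /ɯ/ ([-round]) → [ɤ]
2 segments change.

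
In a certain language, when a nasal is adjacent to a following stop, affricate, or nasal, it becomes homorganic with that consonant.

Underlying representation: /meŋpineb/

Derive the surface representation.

/ŋ/ before /p/ (labial) → [m]

[mempineb]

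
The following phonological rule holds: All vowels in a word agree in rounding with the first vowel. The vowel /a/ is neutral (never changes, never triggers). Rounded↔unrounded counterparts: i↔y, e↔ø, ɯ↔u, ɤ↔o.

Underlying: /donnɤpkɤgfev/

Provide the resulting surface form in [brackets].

/ɤ/ harmonizes with /o/ ([+round]) → [o]
/ɤ/ harmonizes with /o/ ([+round]) → [o]
/e/ harmonizes with /o/ ([+round]) → [ø]

[donnopkogføv]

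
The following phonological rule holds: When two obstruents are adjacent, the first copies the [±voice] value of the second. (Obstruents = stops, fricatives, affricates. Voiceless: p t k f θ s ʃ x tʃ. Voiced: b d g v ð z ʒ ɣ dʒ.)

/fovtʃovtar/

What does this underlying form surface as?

[foftʃoftar]

/v/ before /tʃ/ (voiceless) → [f]
/v/ before /t/ (voiceless) → [f]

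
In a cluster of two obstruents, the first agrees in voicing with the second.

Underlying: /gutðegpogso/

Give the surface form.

/t/ before /ð/ (voiced) → [d]
/g/ before /p/ (voiceless) → [k]
/g/ before /s/ (voiceless) → [k]

[gudðekpokso]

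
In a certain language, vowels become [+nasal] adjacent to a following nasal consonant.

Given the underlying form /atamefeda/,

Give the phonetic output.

[atãmefeda]

/a/ before nasal /m/ → [ã]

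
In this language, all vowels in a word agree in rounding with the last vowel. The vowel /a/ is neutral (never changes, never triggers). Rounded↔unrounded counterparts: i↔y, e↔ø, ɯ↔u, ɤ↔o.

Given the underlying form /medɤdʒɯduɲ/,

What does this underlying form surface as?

/e/ harmonizes with /u/ ([+round]) → [ø]
/ɤ/ harmonizes with /u/ ([+round]) → [o]
/ɯ/ harmonizes with /u/ ([+round]) → [u]

[mødodʒuduɲ]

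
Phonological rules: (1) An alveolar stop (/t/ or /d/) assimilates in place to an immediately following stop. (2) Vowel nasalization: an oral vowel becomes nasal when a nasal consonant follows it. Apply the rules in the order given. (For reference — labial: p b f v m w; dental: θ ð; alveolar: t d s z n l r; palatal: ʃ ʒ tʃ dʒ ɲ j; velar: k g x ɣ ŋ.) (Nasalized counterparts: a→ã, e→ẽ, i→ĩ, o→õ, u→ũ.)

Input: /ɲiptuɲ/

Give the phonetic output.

[ɲiptũɲ]

Rule 1: no segment meets the rule's conditions; no change.
After rule 1: ɲiptuɲ
Rule 2: /u/ before nasal /ɲ/ → [ũ]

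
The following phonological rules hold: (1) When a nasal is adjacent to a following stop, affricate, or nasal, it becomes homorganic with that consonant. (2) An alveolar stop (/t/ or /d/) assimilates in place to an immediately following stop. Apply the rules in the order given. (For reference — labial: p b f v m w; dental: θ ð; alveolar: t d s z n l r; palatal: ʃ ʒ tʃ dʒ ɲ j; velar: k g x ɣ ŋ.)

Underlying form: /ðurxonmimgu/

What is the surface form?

[ðurxommiŋgu]

Rule 1: /n/ before /m/ (labial) → [m]
Rule 1: /m/ before /g/ (velar) → [ŋ]
After rule 1: ðurxommiŋgu
Rule 2: no segment meets the rule's conditions; no change.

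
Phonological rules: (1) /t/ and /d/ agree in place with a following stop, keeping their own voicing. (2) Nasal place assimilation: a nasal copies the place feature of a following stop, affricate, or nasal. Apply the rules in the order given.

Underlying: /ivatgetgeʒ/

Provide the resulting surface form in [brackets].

Rule 1: /t/ before /g/ (velar) → [k]
Rule 1: /t/ before /g/ (velar) → [k]
After rule 1: ivakgekgeʒ
Rule 2: no segment meets the rule's conditions; no change.

[ivakgekgeʒ]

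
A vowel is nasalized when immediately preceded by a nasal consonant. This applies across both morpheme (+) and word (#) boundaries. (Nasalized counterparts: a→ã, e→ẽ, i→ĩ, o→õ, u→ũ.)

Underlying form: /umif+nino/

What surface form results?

[umĩf+nĩnõ]

/i/ after nasal /m/ → [ĩ]
/i/ after nasal /n/ → [ĩ]
/o/ after nasal /n/ → [õ]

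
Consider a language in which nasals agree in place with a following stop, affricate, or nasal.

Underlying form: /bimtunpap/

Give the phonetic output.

/m/ before /t/ (alveolar) → [n]
/n/ before /p/ (labial) → [m]

[bintumpap]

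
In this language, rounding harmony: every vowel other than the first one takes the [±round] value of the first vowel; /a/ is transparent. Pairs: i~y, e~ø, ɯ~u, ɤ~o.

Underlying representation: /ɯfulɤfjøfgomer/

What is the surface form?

[ɯfɯlɤfjefgɤmer]

/u/ harmonizes with /ɯ/ ([-round]) → [ɯ]
/ø/ harmonizes with /ɯ/ ([-round]) → [e]
/o/ harmonizes with /ɯ/ ([-round]) → [ɤ]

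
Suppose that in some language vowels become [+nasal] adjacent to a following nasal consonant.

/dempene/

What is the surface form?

/e/ before nasal /m/ → [ẽ]
/e/ before nasal /n/ → [ẽ]

[dẽmpẽne]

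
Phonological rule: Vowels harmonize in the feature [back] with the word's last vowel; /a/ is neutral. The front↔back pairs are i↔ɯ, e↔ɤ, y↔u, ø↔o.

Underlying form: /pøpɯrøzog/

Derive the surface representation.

[popɯrozog]

/ø/ harmonizes with /o/ ([+back]) → [o]
/ø/ harmonizes with /o/ ([+back]) → [o]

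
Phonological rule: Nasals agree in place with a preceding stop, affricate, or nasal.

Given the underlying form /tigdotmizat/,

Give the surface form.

[tigdotnizat]

/m/ after /t/ (alveolar) → [n]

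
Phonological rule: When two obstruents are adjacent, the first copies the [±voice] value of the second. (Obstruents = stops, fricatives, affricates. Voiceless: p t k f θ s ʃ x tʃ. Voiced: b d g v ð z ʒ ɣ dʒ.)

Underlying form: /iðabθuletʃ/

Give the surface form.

[iðapθuletʃ]

/b/ before /θ/ (voiceless) → [p]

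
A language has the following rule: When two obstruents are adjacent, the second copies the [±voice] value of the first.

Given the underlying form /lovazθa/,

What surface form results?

[lovazða]

/θ/ after /z/ (voiced) → [ð]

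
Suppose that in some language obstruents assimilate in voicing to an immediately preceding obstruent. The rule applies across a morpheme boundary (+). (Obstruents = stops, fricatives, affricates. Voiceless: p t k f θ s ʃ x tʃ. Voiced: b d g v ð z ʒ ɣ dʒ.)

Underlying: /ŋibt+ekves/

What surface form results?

[ŋibd+ekfes]

/t/ after /b/ (voiced) → [d]
/v/ after /k/ (voiceless) → [f]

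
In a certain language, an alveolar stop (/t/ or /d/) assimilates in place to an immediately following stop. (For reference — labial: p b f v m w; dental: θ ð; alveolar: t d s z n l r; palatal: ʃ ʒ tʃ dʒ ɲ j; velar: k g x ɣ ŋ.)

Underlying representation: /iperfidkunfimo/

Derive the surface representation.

/d/ before /k/ (velar) → [g]

[iperfigkunfimo]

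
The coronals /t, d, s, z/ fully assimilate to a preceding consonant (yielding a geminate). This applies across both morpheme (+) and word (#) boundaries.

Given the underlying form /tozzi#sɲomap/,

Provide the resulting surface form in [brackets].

[tozzi#sɲomap]

no segment meets the rule's conditions; no change.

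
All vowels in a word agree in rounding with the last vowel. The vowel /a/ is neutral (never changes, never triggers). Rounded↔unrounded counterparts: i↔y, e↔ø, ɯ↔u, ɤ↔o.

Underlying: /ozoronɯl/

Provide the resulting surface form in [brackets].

[ɤzɤrɤnɯl]

/o/ harmonizes with /ɯ/ ([-round]) → [ɤ]
/o/ harmonizes with /ɯ/ ([-round]) → [ɤ]
/o/ harmonizes with /ɯ/ ([-round]) → [ɤ]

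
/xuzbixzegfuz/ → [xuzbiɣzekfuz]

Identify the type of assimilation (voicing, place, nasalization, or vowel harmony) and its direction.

voicing assimilation, regressive

/x/→[ɣ] /g/→[k].
Each target copies a feature from the following segment, so the direction is regressive.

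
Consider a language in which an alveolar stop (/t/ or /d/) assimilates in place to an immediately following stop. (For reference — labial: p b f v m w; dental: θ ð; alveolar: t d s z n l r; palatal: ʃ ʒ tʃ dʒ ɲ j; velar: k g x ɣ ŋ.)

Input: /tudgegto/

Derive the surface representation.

[tuggegto]

/d/ before /g/ (velar) → [g]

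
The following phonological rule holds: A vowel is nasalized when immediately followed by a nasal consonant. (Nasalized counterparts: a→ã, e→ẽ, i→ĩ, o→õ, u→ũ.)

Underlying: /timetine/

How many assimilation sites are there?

2

/i/ before nasal /m/ → [ĩ]
/i/ before nasal /n/ → [ĩ]
2 segments change.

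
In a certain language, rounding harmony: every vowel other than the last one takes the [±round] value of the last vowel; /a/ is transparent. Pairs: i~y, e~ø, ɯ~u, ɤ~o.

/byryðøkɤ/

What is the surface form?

[biriðekɤ]

/y/ harmonizes with /ɤ/ ([-round]) → [i]
/y/ harmonizes with /ɤ/ ([-round]) → [i]
/ø/ harmonizes with /ɤ/ ([-round]) → [e]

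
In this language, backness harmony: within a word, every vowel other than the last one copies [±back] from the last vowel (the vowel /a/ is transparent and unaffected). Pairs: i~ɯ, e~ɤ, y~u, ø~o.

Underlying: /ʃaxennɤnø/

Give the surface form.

[ʃaxennenø]

/ɤ/ harmonizes with /ø/ ([-back]) → [e]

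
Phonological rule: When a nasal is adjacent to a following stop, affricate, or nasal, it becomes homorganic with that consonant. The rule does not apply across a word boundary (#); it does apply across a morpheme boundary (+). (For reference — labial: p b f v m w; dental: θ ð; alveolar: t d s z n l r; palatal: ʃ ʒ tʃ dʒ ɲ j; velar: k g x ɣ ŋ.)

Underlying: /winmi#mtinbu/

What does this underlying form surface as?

[wimmi#ntimbu]

/n/ before /m/ (labial) → [m]
/m/ before /t/ (alveolar) → [n]
/n/ before /b/ (labial) → [m]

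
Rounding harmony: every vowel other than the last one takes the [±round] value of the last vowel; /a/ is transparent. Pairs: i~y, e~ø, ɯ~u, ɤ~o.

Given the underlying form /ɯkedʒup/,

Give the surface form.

[ukødʒup]

/ɯ/ harmonizes with /u/ ([+round]) → [u]
/e/ harmonizes with /u/ ([+round]) → [ø]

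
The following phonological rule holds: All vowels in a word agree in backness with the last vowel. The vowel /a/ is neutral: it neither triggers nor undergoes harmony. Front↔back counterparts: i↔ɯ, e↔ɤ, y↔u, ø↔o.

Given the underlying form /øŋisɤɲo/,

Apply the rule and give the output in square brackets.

/ø/ harmonizes with /o/ ([+back]) → [o]
/i/ harmonizes with /o/ ([+back]) → [ɯ]

[oŋɯsɤɲo]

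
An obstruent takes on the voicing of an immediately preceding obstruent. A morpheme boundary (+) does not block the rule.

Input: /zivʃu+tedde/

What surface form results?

[zivʒu+tedde]

/ʃ/ after /v/ (voiced) → [ʒ]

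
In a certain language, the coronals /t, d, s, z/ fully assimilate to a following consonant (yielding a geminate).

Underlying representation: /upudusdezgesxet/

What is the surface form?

[upududdeggexxet]

/s/ before /d/ → [d] (total assimilation)
/z/ before /g/ → [g] (total assimilation)
/s/ before /x/ → [x] (total assimilation)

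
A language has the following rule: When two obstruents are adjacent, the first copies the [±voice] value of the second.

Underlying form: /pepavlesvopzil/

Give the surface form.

[pepavlezvobzil]

/s/ before /v/ (voiced) → [z]
/p/ before /z/ (voiced) → [b]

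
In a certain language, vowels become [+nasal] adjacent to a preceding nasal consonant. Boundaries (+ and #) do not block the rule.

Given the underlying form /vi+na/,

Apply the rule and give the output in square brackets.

[vi+nã]

/a/ after nasal /n/ → [ã]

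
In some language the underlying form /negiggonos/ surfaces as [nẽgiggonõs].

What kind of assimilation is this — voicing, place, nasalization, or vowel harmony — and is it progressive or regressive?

/e/→[ẽ] /o/→[õ].
Each target copies a feature from the preceding segment, so the direction is progressive.

nasalization, progressive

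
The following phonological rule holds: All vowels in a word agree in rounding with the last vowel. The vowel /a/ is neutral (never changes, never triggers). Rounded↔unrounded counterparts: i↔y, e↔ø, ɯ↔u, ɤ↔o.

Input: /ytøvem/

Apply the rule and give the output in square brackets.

/y/ harmonizes with /e/ ([-round]) → [i]
/ø/ harmonizes with /e/ ([-round]) → [e]

[itevem]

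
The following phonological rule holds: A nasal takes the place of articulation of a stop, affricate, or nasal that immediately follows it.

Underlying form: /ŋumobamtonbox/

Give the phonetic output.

[ŋumobantombox]

/m/ before /t/ (alveolar) → [n]
/n/ before /b/ (labial) → [m]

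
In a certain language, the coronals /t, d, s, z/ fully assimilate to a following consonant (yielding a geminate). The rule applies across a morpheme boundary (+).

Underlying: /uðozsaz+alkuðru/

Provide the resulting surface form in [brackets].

[uðossaz+alkuðru]

/z/ before /s/ → [s] (total assimilation)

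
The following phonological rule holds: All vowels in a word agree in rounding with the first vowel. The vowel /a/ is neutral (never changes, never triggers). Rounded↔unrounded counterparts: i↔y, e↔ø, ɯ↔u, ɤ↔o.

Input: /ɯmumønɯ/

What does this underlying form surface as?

/u/ harmonizes with /ɯ/ ([-round]) → [ɯ]
/ø/ harmonizes with /ɯ/ ([-round]) → [e]

[ɯmɯmenɯ]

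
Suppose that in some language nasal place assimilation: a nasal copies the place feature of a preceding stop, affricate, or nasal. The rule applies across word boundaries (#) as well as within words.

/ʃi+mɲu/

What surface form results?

/ɲ/ after /m/ (labial) → [m]

[ʃi+mmu]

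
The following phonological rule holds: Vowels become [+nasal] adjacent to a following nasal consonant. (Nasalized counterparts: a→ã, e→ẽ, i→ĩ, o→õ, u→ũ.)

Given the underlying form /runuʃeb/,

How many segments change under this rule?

1

/u/ before nasal /n/ → [ũ]
1 segment changes.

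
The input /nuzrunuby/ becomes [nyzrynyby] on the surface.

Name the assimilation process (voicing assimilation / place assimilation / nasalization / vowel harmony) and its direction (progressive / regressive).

vowel harmony, regressive

/u/→[y] /u/→[y] /u/→[y].
Vowels agree with the last vowel, so the harmony is regressive.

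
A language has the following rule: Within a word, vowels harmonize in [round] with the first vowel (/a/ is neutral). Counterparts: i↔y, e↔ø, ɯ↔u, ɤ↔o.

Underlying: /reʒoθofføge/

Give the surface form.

/o/ harmonizes with /e/ ([-round]) → [ɤ]
/o/ harmonizes with /e/ ([-round]) → [ɤ]
/ø/ harmonizes with /e/ ([-round]) → [e]

[reʒɤθɤffege]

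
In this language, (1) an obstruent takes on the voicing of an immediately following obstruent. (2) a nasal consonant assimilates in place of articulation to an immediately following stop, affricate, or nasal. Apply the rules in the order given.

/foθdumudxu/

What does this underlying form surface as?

Rule 1: /θ/ before /d/ (voiced) → [ð]
Rule 1: /d/ before /x/ (voiceless) → [t]
After rule 1: foðdumutxu
Rule 2: no segment meets the rule's conditions; no change.

[foðdumutxu]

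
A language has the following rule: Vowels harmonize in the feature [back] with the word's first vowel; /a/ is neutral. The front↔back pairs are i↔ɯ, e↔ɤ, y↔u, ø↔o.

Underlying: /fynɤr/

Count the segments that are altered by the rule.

1

/ɤ/ harmonizes with /y/ ([-back]) → [e]
1 segment changes.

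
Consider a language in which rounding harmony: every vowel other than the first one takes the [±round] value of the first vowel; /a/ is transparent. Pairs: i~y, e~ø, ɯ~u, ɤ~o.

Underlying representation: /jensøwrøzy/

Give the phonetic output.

[jensewrezi]

/ø/ harmonizes with /e/ ([-round]) → [e]
/ø/ harmonizes with /e/ ([-round]) → [e]
/y/ harmonizes with /e/ ([-round]) → [i]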